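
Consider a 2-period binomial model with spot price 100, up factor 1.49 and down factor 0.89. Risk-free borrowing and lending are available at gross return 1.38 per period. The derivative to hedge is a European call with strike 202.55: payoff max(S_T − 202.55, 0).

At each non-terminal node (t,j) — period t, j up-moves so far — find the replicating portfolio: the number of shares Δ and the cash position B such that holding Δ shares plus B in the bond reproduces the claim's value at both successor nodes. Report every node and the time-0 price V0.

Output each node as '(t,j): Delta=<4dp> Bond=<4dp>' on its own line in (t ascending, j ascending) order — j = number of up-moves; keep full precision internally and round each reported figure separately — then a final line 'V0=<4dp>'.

Since d<R<u, set p* = (R−d)/(u−d) = 0.8167; price each node as the discounted p*-expectation of its children.
Terminal values V(2,·): V(2,0)=0.0000, V(2,1)=0.0000, V(2,2)=19.4600
  t=1,j=0: stock 89.0000 → up 132.6100 (V=0.0000), down 79.2100 (V=0.0000). Price 0.0000; hedge Δ=0.0000, bond B=0.0000.
  t=1,j=1: stock 149.0000 → up 222.0100 (V=19.4600), down 132.6100 (V=0.0000). Price 11.5162; hedge Δ=0.2177, bond B=-20.9171.
  t=0,j=0: stock 100.0000 → up 149.0000 (V=11.5162), down 89.0000 (V=0.0000). Price 6.8151; hedge Δ=0.1919, bond B=-12.3785.
Check: Δ(0,0)·S0 + B(0,0) = 6.8151 = V0.

(0,0): Delta=0.1919 Bond=-12.3785
(1,0): Delta=0.0000 Bond=0.0000
(1,1): Delta=0.2177 Bond=-20.9171
V0=6.8151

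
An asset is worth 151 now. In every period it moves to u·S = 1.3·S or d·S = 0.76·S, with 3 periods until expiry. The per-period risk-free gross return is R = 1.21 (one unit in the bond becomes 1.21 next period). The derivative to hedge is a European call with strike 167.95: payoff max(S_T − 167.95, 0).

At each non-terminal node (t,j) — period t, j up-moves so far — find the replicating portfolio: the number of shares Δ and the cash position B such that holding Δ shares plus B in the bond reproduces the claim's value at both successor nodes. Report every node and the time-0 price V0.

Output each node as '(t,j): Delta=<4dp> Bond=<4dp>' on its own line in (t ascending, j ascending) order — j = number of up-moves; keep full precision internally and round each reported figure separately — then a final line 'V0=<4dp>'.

(0,0): Delta=0.8621 Bond=-71.5721
(1,0): Delta=0.2889 Bond=-20.8232
(1,1): Delta=0.9291 Bond=-99.7581
(2,0): Delta=0.0000 Bond=0.0000
(2,1): Delta=0.3227 Bond=-30.2353
(2,2): Delta=1.0000 Bond=-138.8017
V0=58.6013

Under the risk-neutral measure, an up-move has probability p* = (R−d)/(u−d) = 0.8333 and values discount at R = 1.21.
Terminal payoffs: V(3,0)=0.0000, V(3,1)=0.0000, V(3,2)=25.9944, V(3,3)=163.7970
Node (2,0) S=87.2176: V=(p*·0.0000+(1−p*)·0.0000)/1.21=0.0000; Δ=(0.0000−0.0000)/(113.3829−66.2854)=0.0000; B=V−Δ·S=0.0000
Node (2,1) S=149.1880: V=(p*·25.9944+(1−p*)·0.0000)/1.21=17.9025; Δ=(25.9944−0.0000)/(193.9444−113.3829)=0.3227; B=V−Δ·S=-30.2353
Node (2,2) S=255.1900: V=(p*·163.7970+(1−p*)·25.9944)/1.21=116.3883; Δ=(163.7970−25.9944)/(331.7470−193.9444)=1.0000; B=V−Δ·S=-138.8017
Node (1,0) S=114.7600: V=(p*·17.9025+(1−p*)·0.0000)/1.21=12.3295; Δ=(17.9025−0.0000)/(149.1880−87.2176)=0.2889; B=V−Δ·S=-20.8232
Node (1,1) S=196.3000: V=(p*·116.3883+(1−p*)·17.9025)/1.21=82.6232; Δ=(116.3883−17.9025)/(255.1900−149.1880)=0.9291; B=V−Δ·S=-99.7581
Node (0,0) S=151.0000: V=(p*·82.6232+(1−p*)·12.3295)/1.21=58.6013; Δ=(82.6232−12.3295)/(196.3000−114.7600)=0.8621; B=V−Δ·S=-71.5721
Each (Δ,B) replicates both successor values, so the strategy is self-financing and V0 is arbitrage-free.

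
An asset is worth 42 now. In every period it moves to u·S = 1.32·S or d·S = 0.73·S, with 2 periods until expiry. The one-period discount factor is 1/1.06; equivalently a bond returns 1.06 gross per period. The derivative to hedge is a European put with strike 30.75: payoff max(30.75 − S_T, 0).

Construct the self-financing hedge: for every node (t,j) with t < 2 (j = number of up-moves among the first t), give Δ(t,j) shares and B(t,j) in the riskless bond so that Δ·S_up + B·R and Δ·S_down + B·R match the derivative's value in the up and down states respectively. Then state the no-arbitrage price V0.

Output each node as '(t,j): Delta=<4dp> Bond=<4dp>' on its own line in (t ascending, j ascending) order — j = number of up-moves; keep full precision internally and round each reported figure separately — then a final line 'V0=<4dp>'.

Since d<R<u, set p* = (R−d)/(u−d) = 0.5593; price each node as the discounted p*-expectation of its children.
Payoff layer (t=2): V(2,0)=8.3682, V(2,1)=0.0000, V(2,2)=0.0000
(1,0): S=30.6600. Δ = (V_up−V_dn)/(S_up−S_dn) = (0.0000−8.3682)/(40.4712−22.3818) = -0.4626. V = [p*·0.0000 + (1−p*)·8.3682]/1.06 = 3.4789. B = V − Δ·S = 17.6623.
(1,1): S=55.4400. Δ = (V_up−V_dn)/(S_up−S_dn) = (0.0000−0.0000)/(73.1808−40.4712) = 0.0000. V = [p*·0.0000 + (1−p*)·0.0000]/1.06 = 0.0000. B = V − Δ·S = 0.0000.
(0,0): S=42.0000. Δ = (V_up−V_dn)/(S_up−S_dn) = (0.0000−3.4789)/(55.4400−30.6600) = -0.1404. V = [p*·0.0000 + (1−p*)·3.4789]/1.06 = 1.4463. B = V − Δ·S = 7.3428.
Root portfolio cost Δ·42+B reproduces V0=1.4463.

(0,0): Delta=-0.1404 Bond=7.3428
(1,0): Delta=-0.4626 Bond=17.6623
(1,1): Delta=0.0000 Bond=0.0000
V0=1.4463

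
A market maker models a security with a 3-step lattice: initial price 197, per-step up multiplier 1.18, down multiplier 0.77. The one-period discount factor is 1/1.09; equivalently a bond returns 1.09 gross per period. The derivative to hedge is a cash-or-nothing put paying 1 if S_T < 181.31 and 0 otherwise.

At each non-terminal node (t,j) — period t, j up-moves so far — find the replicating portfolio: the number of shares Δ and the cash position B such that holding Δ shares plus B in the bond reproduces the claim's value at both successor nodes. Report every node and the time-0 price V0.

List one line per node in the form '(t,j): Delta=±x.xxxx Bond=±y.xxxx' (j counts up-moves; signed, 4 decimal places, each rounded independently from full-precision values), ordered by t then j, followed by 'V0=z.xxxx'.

(0,0): Delta=-0.0036 Bond=0.7987
(1,0): Delta=-0.0115 Bond=2.0754
(1,1): Delta=-0.0021 Bond=0.5317
(2,0): Delta=0.0000 Bond=0.9174
(2,1): Delta=-0.0136 Bond=2.6404
(2,2): Delta=0.0000 Bond=0.0000
V0=0.0953

The replicating-portfolio and risk-neutral prices coincide; use p* = (1.09−0.77)/(1.18−0.77) = 0.7805 for the latter.
Payoff layer (t=3): V(3,0)=1.0000, V(3,1)=1.0000, V(3,2)=0.0000, V(3,3)=0.0000
Node (2,0) S=116.8013: V=(p*·1.0000+(1−p*)·1.0000)/1.09=0.9174; Δ=(1.0000−1.0000)/(137.8255−89.9370)=0.0000; B=V−Δ·S=0.9174
Node (2,1) S=178.9942: V=(p*·0.0000+(1−p*)·1.0000)/1.09=0.2014; Δ=(0.0000−1.0000)/(211.2132−137.8255)=-0.0136; B=V−Δ·S=2.6404
Node (2,2) S=274.3028: V=(p*·0.0000+(1−p*)·0.0000)/1.09=0.0000; Δ=(0.0000−0.0000)/(323.6773−211.2132)=0.0000; B=V−Δ·S=0.0000
Node (1,0) S=151.6900: V=(p*·0.2014+(1−p*)·0.9174)/1.09=0.3290; Δ=(0.2014−0.9174)/(178.9942−116.8013)=-0.0115; B=V−Δ·S=2.0754
Node (1,1) S=232.4600: V=(p*·0.0000+(1−p*)·0.2014)/1.09=0.0406; Δ=(0.0000−0.2014)/(274.3028−178.9942)=-0.0021; B=V−Δ·S=0.5317
Node (0,0) S=197.0000: V=(p*·0.0406+(1−p*)·0.3290)/1.09=0.0953; Δ=(0.0406−0.3290)/(232.4600−151.6900)=-0.0036; B=V−Δ·S=0.7987
Self-financing check: at every node Δ·S+B equals the discounted successor values.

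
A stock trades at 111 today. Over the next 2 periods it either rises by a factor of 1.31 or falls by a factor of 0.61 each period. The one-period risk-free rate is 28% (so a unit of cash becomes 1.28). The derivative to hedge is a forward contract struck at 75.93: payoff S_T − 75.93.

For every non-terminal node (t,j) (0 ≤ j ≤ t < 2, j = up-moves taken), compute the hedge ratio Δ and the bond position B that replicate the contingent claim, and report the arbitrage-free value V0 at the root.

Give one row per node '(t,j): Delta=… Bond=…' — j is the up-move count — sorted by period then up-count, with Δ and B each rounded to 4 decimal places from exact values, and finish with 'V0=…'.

Risk-neutral probability p* = (R−d)/(u−d) = (1.28−0.61)/(1.31−0.61) = 0.9571.
At expiry t=2: V(2,0)=-34.6269, V(2,1)=12.7701, V(2,2)=114.5571
  t=1,j=0: stock 67.7100 → up 88.7001 (V=12.7701), down 41.3031 (V=-34.6269). Price 8.3897; hedge Δ=1.0000, bond B=-59.3203.
  t=1,j=1: stock 145.4100 → up 190.4871 (V=114.5571), down 88.7001 (V=12.7701). Price 86.0897; hedge Δ=1.0000, bond B=-59.3203.
  t=0,j=0: stock 111.0000 → up 145.4100 (V=86.0897), down 67.7100 (V=8.3897). Price 64.6560; hedge Δ=1.0000, bond B=-46.3440.
Each (Δ,B) replicates both successor values, so the strategy is self-financing and V0 is arbitrage-free.

(0,0): Delta=1.0000 Bond=-46.3440
(1,0): Delta=1.0000 Bond=-59.3203
(1,1): Delta=1.0000 Bond=-59.3203
V0=64.6560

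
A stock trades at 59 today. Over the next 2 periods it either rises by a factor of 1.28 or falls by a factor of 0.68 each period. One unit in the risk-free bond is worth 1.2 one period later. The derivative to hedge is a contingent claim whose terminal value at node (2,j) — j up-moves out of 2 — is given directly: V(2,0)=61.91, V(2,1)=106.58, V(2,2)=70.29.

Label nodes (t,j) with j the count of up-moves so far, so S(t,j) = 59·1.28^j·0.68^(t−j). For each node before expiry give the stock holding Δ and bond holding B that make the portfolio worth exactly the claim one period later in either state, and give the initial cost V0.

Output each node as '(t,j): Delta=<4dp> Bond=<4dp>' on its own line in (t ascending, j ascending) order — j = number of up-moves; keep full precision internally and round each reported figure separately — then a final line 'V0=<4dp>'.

The replicating-portfolio and risk-neutral prices coincide; use p* = (1.2−0.68)/(1.28−0.68) = 0.8667 for the latter.
Payoff layer (t=2): V(2,0)=61.9100, V(2,1)=106.5800, V(2,2)=70.2900
(1,0): S=40.1200. Δ = (V_up−V_dn)/(S_up−S_dn) = (106.5800−61.9100)/(51.3536−27.2816) = 1.8557. V = [p*·106.5800 + (1−p*)·61.9100]/1.2 = 83.8533. B = V − Δ·S = 9.4033.
(1,1): S=75.5200. Δ = (V_up−V_dn)/(S_up−S_dn) = (70.2900−106.5800)/(96.6656−51.3536) = -0.8009. V = [p*·70.2900 + (1−p*)·106.5800]/1.2 = 62.6072. B = V − Δ·S = 123.0906.
(0,0): S=59.0000. Δ = (V_up−V_dn)/(S_up−S_dn) = (62.6072−83.8533)/(75.5200−40.1200) = -0.6002. V = [p*·62.6072 + (1−p*)·83.8533]/1.2 = 54.5334. B = V − Δ·S = 89.9435.
Root portfolio cost Δ·59+B reproduces V0=54.5334.

(0,0): Delta=-0.6002 Bond=89.9435
(1,0): Delta=1.8557 Bond=9.4033
(1,1): Delta=-0.8009 Bond=123.0906
V0=54.5334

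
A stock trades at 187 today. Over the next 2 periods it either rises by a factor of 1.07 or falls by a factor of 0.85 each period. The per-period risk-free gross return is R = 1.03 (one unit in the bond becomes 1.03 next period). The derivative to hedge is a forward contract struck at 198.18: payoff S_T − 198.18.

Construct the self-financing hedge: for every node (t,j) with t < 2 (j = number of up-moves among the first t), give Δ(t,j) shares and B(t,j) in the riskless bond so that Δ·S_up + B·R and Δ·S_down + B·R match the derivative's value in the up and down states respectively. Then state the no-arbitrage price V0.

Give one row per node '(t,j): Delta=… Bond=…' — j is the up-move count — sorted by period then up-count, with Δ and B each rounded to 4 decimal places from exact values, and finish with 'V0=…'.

No-arbitrage ⇒ martingale measure with p* = (R−d)/(u−d) = 0.8182.
Terminal values V(2,·): V(2,0)=-63.0725, V(2,1)=-28.1035, V(2,2)=15.9163
Node (1,0) S=158.9500: V=(p*·-28.1035+(1−p*)·-63.0725)/1.03=-33.4578; Δ=(-28.1035−-63.0725)/(170.0765−135.1075)=1.0000; B=V−Δ·S=-192.4078
Node (1,1) S=200.0900: V=(p*·15.9163+(1−p*)·-28.1035)/1.03=7.6822; Δ=(15.9163−-28.1035)/(214.0963−170.0765)=1.0000; B=V−Δ·S=-192.4078
Node (0,0) S=187.0000: V=(p*·7.6822+(1−p*)·-33.4578)/1.03=0.1963; Δ=(7.6822−-33.4578)/(200.0900−158.9500)=1.0000; B=V−Δ·S=-186.8037
Root portfolio cost Δ·187+B reproduces V0=0.1963.

(0,0): Delta=1.0000 Bond=-186.8037
(1,0): Delta=1.0000 Bond=-192.4078
(1,1): Delta=1.0000 Bond=-192.4078
V0=0.1963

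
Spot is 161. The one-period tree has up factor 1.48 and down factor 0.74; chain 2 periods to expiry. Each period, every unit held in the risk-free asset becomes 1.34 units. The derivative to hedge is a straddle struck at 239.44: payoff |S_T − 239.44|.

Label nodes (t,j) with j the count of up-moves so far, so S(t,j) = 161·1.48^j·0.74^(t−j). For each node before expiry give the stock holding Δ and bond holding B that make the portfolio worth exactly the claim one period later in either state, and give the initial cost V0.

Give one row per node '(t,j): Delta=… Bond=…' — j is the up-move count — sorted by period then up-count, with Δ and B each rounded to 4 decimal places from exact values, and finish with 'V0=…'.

The replicating-portfolio and risk-neutral prices coincide; use p* = (1.34−0.74)/(1.48−0.74) = 0.8108 for the latter.
Terminal values V(2,·): V(2,0)=151.2764, V(2,1)=63.1128, V(2,2)=113.2144
  t=1,j=0: stock 119.1400 → up 176.3272 (V=63.1128), down 88.1636 (V=151.2764). Price 59.5466; hedge Δ=-1.0000, bond B=178.6866.
  t=1,j=1: stock 238.2800 → up 352.6544 (V=113.2144), down 176.3272 (V=63.1128). Price 77.4147; hedge Δ=0.2841, bond B=9.7099.
  t=0,j=0: stock 161.0000 → up 238.2800 (V=77.4147), down 119.1400 (V=59.5466). Price 55.2494; hedge Δ=0.1500, bond B=31.1033.
Check: Δ(0,0)·S0 + B(0,0) = 55.2494 = V0.

(0,0): Delta=0.1500 Bond=31.1033
(1,0): Delta=-1.0000 Bond=178.6866
(1,1): Delta=0.2841 Bond=9.7099
V0=55.2494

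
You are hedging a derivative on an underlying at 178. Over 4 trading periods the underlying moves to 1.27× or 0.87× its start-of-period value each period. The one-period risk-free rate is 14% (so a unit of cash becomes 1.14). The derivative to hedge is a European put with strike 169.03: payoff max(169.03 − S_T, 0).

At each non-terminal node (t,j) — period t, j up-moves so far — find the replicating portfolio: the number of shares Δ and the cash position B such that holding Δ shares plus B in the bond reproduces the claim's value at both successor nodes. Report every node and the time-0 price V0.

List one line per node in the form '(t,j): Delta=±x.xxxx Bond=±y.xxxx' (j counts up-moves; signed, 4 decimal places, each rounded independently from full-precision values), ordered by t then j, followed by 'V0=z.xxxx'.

(0,0): Delta=-0.0562 Bond=11.5451
(1,0): Delta=-0.1714 Bond=31.0147
(1,1): Delta=-0.0181 Bond=4.5654
(2,0): Delta=-0.4696 Bond=75.5302
(2,1): Delta=-0.0731 Bond=16.0139
(2,2): Delta=0.0000 Bond=0.0000
(3,0): Delta=-1.0000 Bond=148.2719
(3,1): Delta=-0.2947 Bond=56.1719
(3,2): Delta=0.0000 Bond=0.0000
(3,3): Delta=0.0000 Bond=0.0000
V0=1.5497

No-arbitrage ⇒ martingale measure with p* = (R−d)/(u−d) = 0.6750.
Payoff layer (t=4): V(4,0)=67.0542, V(4,1)=20.1688, V(4,2)=0.0000, V(4,3)=0.0000, V(4,4)=0.0000
Node (3,0) S=117.2135: V=(p*·20.1688+(1−p*)·67.0542)/1.14=31.0584; Δ=(20.1688−67.0542)/(148.8612−101.9758)=-1.0000; B=V−Δ·S=148.2719
Node (3,1) S=171.1048: V=(p*·0.0000+(1−p*)·20.1688)/1.14=5.7499; Δ=(0.0000−20.1688)/(217.3031−148.8612)=-0.2947; B=V−Δ·S=56.1719
Node (3,2) S=249.7737: V=(p*·0.0000+(1−p*)·0.0000)/1.14=0.0000; Δ=(0.0000−0.0000)/(317.2126−217.3031)=0.0000; B=V−Δ·S=0.0000
Node (3,3) S=364.6122: V=(p*·0.0000+(1−p*)·0.0000)/1.14=0.0000; Δ=(0.0000−0.0000)/(463.0575−317.2126)=0.0000; B=V−Δ·S=0.0000
Node (2,0) S=134.7282: V=(p*·5.7499+(1−p*)·31.0584)/1.14=12.2589; Δ=(5.7499−31.0584)/(171.1048−117.2135)=-0.4696; B=V−Δ·S=75.5302
Node (2,1) S=196.6722: V=(p*·0.0000+(1−p*)·5.7499)/1.14=1.6392; Δ=(0.0000−5.7499)/(249.7737−171.1048)=-0.0731; B=V−Δ·S=16.0139
Node (2,2) S=287.0962: V=(p*·0.0000+(1−p*)·0.0000)/1.14=0.0000; Δ=(0.0000−0.0000)/(364.6122−249.7737)=0.0000; B=V−Δ·S=0.0000
Node (1,0) S=154.8600: V=(p*·1.6392+(1−p*)·12.2589)/1.14=4.4655; Δ=(1.6392−12.2589)/(196.6722−134.7282)=-0.1714; B=V−Δ·S=31.0147
Node (1,1) S=226.0600: V=(p*·0.0000+(1−p*)·1.6392)/1.14=0.4673; Δ=(0.0000−1.6392)/(287.0962−196.6722)=-0.0181; B=V−Δ·S=4.5654
Node (0,0) S=178.0000: V=(p*·0.4673+(1−p*)·4.4655)/1.14=1.5497; Δ=(0.4673−4.4655)/(226.0600−154.8600)=-0.0562; B=V−Δ·S=11.5451
Self-financing check: at every node Δ·S+B equals the discounted successor values.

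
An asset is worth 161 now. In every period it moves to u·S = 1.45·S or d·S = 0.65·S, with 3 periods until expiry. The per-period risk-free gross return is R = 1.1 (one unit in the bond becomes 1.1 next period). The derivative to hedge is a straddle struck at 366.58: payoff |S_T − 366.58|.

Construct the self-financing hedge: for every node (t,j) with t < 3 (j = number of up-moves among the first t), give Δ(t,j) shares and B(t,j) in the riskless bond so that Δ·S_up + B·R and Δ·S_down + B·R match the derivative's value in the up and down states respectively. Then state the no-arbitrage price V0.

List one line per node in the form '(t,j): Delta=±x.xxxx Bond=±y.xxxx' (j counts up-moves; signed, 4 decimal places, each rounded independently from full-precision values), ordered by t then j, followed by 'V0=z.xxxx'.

Since d<R<u, set p* = (R−d)/(u−d) = 0.5625; price each node as the discounted p*-expectation of its children.
At expiry t=3: V(3,0)=322.3654, V(3,1)=267.9474, V(3,2)=146.5534, V(3,3)=124.2486
Node (2,0) S=68.0225: V=(p*·267.9474+(1−p*)·322.3654)/1.1=265.2320; Δ=(267.9474−322.3654)/(98.6326−44.2146)=-1.0000; B=V−Δ·S=333.2545
Node (2,1) S=151.7425: V=(p*·146.5534+(1−p*)·267.9474)/1.1=181.5120; Δ=(146.5534−267.9474)/(220.0266−98.6326)=-1.0000; B=V−Δ·S=333.2545
Node (2,2) S=338.5025: V=(p*·124.2486+(1−p*)·146.5534)/1.1=121.8245; Δ=(124.2486−146.5534)/(490.8286−220.0266)=-0.0824; B=V−Δ·S=149.7054
Node (1,0) S=104.6500: V=(p*·181.5120+(1−p*)·265.2320)/1.1=198.3087; Δ=(181.5120−265.2320)/(151.7425−68.0225)=-1.0000; B=V−Δ·S=302.9587
Node (1,1) S=233.4500: V=(p*·121.8245+(1−p*)·181.5120)/1.1=134.4889; Δ=(121.8245−181.5120)/(338.5025−151.7425)=-0.3196; B=V−Δ·S=209.0983
Node (0,0) S=161.0000: V=(p*·134.4889+(1−p*)·198.3087)/1.1=147.6455; Δ=(134.4889−198.3087)/(233.4500−104.6500)=-0.4955; B=V−Δ·S=227.4202
Self-financing check: at every node Δ·S+B equals the discounted successor values.

(0,0): Delta=-0.4955 Bond=227.4202
(1,0): Delta=-1.0000 Bond=302.9587
(1,1): Delta=-0.3196 Bond=209.0983
(2,0): Delta=-1.0000 Bond=333.2545
(2,1): Delta=-1.0000 Bond=333.2545
(2,2): Delta=-0.0824 Bond=149.7054
V0=147.6455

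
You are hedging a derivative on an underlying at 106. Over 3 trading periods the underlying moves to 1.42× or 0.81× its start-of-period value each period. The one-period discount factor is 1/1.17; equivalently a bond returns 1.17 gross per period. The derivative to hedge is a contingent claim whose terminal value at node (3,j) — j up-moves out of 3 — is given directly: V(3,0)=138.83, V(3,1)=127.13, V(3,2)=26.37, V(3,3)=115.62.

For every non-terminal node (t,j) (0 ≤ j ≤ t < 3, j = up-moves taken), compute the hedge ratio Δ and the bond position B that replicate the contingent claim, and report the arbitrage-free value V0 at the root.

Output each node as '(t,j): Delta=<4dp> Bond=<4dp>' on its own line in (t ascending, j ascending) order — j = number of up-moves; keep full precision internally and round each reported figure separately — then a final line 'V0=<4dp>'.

Since d<R<u, set p* = (R−d)/(u−d) = 0.5902; price each node as the discounted p*-expectation of its children.
Payoff layer (t=3): V(3,0)=138.8300, V(3,1)=127.1300, V(3,2)=26.3700, V(3,3)=115.6200
(2,0): S=69.5466. Δ = (V_up−V_dn)/(S_up−S_dn) = (127.1300−138.8300)/(98.7562−56.3327) = -0.2758. V = [p*·127.1300 + (1−p*)·138.8300]/1.17 = 112.7565. B = V − Δ·S = 131.9368.
(2,1): S=121.9212. Δ = (V_up−V_dn)/(S_up−S_dn) = (26.3700−127.1300)/(173.1281−98.7562) = -1.3548. V = [p*·26.3700 + (1−p*)·127.1300]/1.17 = 57.8334. B = V − Δ·S = 223.0137.
(2,2): S=213.7384. Δ = (V_up−V_dn)/(S_up−S_dn) = (115.6200−26.3700)/(303.5085−173.1281) = 0.6845. V = [p*·115.6200 + (1−p*)·26.3700]/1.17 = 67.5574. B = V − Δ·S = -78.7541.
(1,0): S=85.8600. Δ = (V_up−V_dn)/(S_up−S_dn) = (57.8334−112.7565)/(121.9212−69.5466) = -1.0487. V = [p*·57.8334 + (1−p*)·112.7565]/1.17 = 68.6691. B = V − Δ·S = 158.7069.
(1,1): S=150.5200. Δ = (V_up−V_dn)/(S_up−S_dn) = (67.5574−57.8334)/(213.7384−121.9212) = 0.1059. V = [p*·67.5574 + (1−p*)·57.8334]/1.17 = 54.3352. B = V − Δ·S = 38.3942.
(0,0): S=106.0000. Δ = (V_up−V_dn)/(S_up−S_dn) = (54.3352−68.6691)/(150.5200−85.8600) = -0.2217. V = [p*·54.3352 + (1−p*)·68.6691]/1.17 = 51.4613. B = V − Δ·S = 74.9596.
Each (Δ,B) replicates both successor values, so the strategy is self-financing and V0 is arbitrage-free.

(0,0): Delta=-0.2217 Bond=74.9596
(1,0): Delta=-1.0487 Bond=158.7069
(1,1): Delta=0.1059 Bond=38.3942
(2,0): Delta=-0.2758 Bond=131.9368
(2,1): Delta=-1.3548 Bond=223.0137
(2,2): Delta=0.6845 Bond=-78.7541
V0=51.4613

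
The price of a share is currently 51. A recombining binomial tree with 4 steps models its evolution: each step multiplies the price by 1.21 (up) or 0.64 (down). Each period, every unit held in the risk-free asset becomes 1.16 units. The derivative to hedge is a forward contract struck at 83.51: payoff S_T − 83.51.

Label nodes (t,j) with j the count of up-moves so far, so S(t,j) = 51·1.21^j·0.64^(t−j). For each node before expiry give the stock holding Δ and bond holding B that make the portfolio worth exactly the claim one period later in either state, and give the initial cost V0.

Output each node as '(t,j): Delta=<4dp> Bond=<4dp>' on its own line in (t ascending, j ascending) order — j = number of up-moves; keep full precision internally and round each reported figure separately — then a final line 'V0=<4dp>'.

(0,0): Delta=1.0000 Bond=-46.1218
(1,0): Delta=1.0000 Bond=-53.5013
(1,1): Delta=1.0000 Bond=-53.5013
(2,0): Delta=1.0000 Bond=-62.0615
(2,1): Delta=1.0000 Bond=-62.0615
(2,2): Delta=1.0000 Bond=-62.0615
(3,0): Delta=1.0000 Bond=-71.9914
(3,1): Delta=1.0000 Bond=-71.9914
(3,2): Delta=1.0000 Bond=-71.9914
(3,3): Delta=1.0000 Bond=-71.9914
V0=4.8782

No-arbitrage ⇒ martingale measure with p* = (R−d)/(u−d) = 0.9123.
Terminal values V(4,·): V(4,0)=-74.9536, V(4,1)=-67.3331, V(4,2)=-52.9255, V(4,3)=-25.6862, V(4,4)=25.8130
  t=3,j=0: stock 13.3693 → up 16.1769 (V=-67.3331), down 8.5564 (V=-74.9536). Price -58.6220; hedge Δ=1.0000, bond B=-71.9914.
  t=3,j=1: stock 25.2764 → up 30.5845 (V=-52.9255), down 16.1769 (V=-67.3331). Price -46.7150; hedge Δ=1.0000, bond B=-71.9914.
  t=3,j=2: stock 47.7882 → up 57.8238 (V=-25.6862), down 30.5845 (V=-52.9255). Price -24.2032; hedge Δ=1.0000, bond B=-71.9914.
  t=3,j=3: stock 90.3496 → up 109.3230 (V=25.8130), down 57.8238 (V=-25.6862). Price 18.3582; hedge Δ=1.0000, bond B=-71.9914.
  t=2,j=0: stock 20.8896 → up 25.2764 (V=-46.7150), down 13.3693 (V=-58.6220). Price -41.1719; hedge Δ=1.0000, bond B=-62.0615.
  t=2,j=1: stock 39.4944 → up 47.7882 (V=-24.2032), down 25.2764 (V=-46.7150). Price -22.5671; hedge Δ=1.0000, bond B=-62.0615.
  t=2,j=2: stock 74.6691 → up 90.3496 (V=18.3582), down 47.7882 (V=-24.2032). Price 12.6076; hedge Δ=1.0000, bond B=-62.0615.
  t=1,j=0: stock 32.6400 → up 39.4944 (V=-22.5671), down 20.8896 (V=-41.1719). Price -20.8613; hedge Δ=1.0000, bond B=-53.5013.
  t=1,j=1: stock 61.7100 → up 74.6691 (V=12.6076), down 39.4944 (V=-22.5671). Price 8.2087; hedge Δ=1.0000, bond B=-53.5013.
  t=0,j=0: stock 51.0000 → up 61.7100 (V=8.2087), down 32.6400 (V=-20.8613). Price 4.8782; hedge Δ=1.0000, bond B=-46.1218.
Each (Δ,B) replicates both successor values, so the strategy is self-financing and V0 is arbitrage-free.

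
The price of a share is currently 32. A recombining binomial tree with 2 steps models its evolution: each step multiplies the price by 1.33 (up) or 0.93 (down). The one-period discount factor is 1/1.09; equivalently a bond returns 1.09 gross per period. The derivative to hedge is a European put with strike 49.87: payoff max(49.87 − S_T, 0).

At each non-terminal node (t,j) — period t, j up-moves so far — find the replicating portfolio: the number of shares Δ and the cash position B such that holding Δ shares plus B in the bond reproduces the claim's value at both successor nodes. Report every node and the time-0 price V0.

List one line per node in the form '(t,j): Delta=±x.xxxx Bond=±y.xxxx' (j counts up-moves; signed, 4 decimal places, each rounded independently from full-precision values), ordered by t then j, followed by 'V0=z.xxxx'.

Under the risk-neutral measure, an up-move has probability p* = (R−d)/(u−d) = 0.4000 and values discount at R = 1.09.
Terminal values V(2,·): V(2,0)=22.1932, V(2,1)=10.2892, V(2,2)=0.0000
  t=1,j=0: stock 29.7600 → up 39.5808 (V=10.2892), down 27.6768 (V=22.1932). Price 15.9923; hedge Δ=-1.0000, bond B=45.7523.
  t=1,j=1: stock 42.5600 → up 56.6048 (V=0.0000), down 39.5808 (V=10.2892). Price 5.6638; hedge Δ=-0.6044, bond B=31.3868.
  t=0,j=0: stock 32.0000 → up 42.5600 (V=5.6638), down 29.7600 (V=15.9923). Price 10.8815; hedge Δ=-0.8069, bond B=36.7028.
Each (Δ,B) replicates both successor values, so the strategy is self-financing and V0 is arbitrage-free.

(0,0): Delta=-0.8069 Bond=36.7028
(1,0): Delta=-1.0000 Bond=45.7523
(1,1): Delta=-0.6044 Bond=31.3868
V0=10.8815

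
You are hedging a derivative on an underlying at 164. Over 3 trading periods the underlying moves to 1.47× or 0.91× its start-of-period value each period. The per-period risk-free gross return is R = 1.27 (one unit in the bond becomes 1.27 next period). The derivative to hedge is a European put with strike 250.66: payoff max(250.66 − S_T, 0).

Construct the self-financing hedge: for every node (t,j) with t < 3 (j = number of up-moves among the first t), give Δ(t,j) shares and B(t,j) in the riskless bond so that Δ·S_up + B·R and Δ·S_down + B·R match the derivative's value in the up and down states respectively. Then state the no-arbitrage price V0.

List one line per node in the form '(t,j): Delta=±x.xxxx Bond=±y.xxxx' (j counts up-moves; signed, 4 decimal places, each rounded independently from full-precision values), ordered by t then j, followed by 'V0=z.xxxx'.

(0,0): Delta=-0.2236 Bond=45.6317
(1,0): Delta=-0.5649 Bond=108.8849
(1,1): Delta=-0.1063 Bond=29.6564
(2,0): Delta=-1.0000 Bond=197.3701
(2,1): Delta=-0.4153 Bond=105.4581
(2,2): Delta=0.0000 Bond=0.0000
V0=8.9532

Under the risk-neutral measure, an up-move has probability p* = (R−d)/(u−d) = 0.6429 and values discount at R = 1.27.
At expiry t=3: V(3,0)=127.0744, V(3,1)=51.0217, V(3,2)=0.0000, V(3,3)=0.0000
  t=2,j=0: stock 135.8084 → up 199.6383 (V=51.0217), down 123.5856 (V=127.0744). Price 61.5617; hedge Δ=-1.0000, bond B=197.3701.
  t=2,j=1: stock 219.3828 → up 322.4927 (V=0.0000), down 199.6383 (V=51.0217). Price 14.3480; hedge Δ=-0.4153, bond B=105.4581.
  t=2,j=2: stock 354.3876 → up 520.9498 (V=0.0000), down 322.4927 (V=0.0000). Price 0.0000; hedge Δ=0.0000, bond B=0.0000.
  t=1,j=0: stock 149.2400 → up 219.3828 (V=14.3480), down 135.8084 (V=61.5617). Price 24.5748; hedge Δ=-0.5649, bond B=108.8849.
  t=1,j=1: stock 241.0800 → up 354.3876 (V=0.0000), down 219.3828 (V=14.3480). Price 4.0349; hedge Δ=-0.1063, bond B=29.6564.
  t=0,j=0: stock 164.0000 → up 241.0800 (V=4.0349), down 149.2400 (V=24.5748). Price 8.9532; hedge Δ=-0.2236, bond B=45.6317.
Self-financing check: at every node Δ·S+B equals the discounted successor values.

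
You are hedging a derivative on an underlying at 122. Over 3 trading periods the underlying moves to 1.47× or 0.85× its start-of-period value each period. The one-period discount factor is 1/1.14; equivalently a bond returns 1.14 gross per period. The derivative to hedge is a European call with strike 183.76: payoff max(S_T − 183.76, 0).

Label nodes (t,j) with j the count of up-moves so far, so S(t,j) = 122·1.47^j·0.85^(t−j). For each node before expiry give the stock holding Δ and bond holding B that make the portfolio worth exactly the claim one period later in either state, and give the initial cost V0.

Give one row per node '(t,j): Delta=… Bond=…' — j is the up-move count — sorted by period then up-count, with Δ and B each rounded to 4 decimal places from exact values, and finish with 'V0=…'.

(0,0): Delta=0.5680 Bond=-45.7163
(1,0): Delta=0.2573 Bond=-19.8976
(1,1): Delta=0.7725 Bond=-88.7796
(2,0): Delta=0.0000 Bond=0.0000
(2,1): Delta=0.4267 Bond=-48.4954
(2,2): Delta=1.0000 Bond=-161.1930
V0=23.5839

Risk-neutral probability p* = (R−d)/(u−d) = (1.14−0.85)/(1.47−0.85) = 0.4677.
At expiry t=3: V(3,0)=0.0000, V(3,1)=0.0000, V(3,2)=40.3253, V(3,3)=203.7758
  t=2,j=0: stock 88.1450 → up 129.5731 (V=0.0000), down 74.9232 (V=0.0000). Price 0.0000; hedge Δ=0.0000, bond B=0.0000.
  t=2,j=1: stock 152.4390 → up 224.0853 (V=40.3253), down 129.5731 (V=0.0000). Price 16.5455; hedge Δ=0.4267, bond B=-48.4954.
  t=2,j=2: stock 263.6298 → up 387.5358 (V=203.7758), down 224.0853 (V=40.3253). Price 102.4368; hedge Δ=1.0000, bond B=-161.1930.
  t=1,j=0: stock 103.7000 → up 152.4390 (V=16.5455), down 88.1450 (V=0.0000). Price 6.7886; hedge Δ=0.2573, bond B=-19.8976.
  t=1,j=1: stock 179.3400 → up 263.6298 (V=102.4368), down 152.4390 (V=16.5455). Price 49.7548; hedge Δ=0.7725, bond B=-88.7796.
  t=0,j=0: stock 122.0000 → up 179.3400 (V=49.7548), down 103.7000 (V=6.7886). Price 23.5839; hedge Δ=0.5680, bond B=-45.7163.
The time-0 hedge costs 23.5839, which is the no-arbitrage price.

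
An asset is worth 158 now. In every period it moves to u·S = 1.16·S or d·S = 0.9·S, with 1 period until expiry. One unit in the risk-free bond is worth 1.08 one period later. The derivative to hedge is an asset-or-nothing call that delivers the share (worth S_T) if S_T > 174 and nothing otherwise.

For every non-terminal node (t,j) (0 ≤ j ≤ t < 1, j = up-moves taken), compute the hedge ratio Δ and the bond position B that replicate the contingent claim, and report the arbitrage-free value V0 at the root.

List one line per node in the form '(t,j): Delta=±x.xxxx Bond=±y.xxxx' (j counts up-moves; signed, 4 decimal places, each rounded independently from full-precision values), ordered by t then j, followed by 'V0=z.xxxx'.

(0,0): Delta=4.4615 Bond=-587.4359
V0=117.4872

No-arbitrage ⇒ martingale measure with p* = (R−d)/(u−d) = 0.6923.
At expiry t=1: V(1,0)=0.0000, V(1,1)=183.2800
Node (0,0) S=158.0000: V=(p*·183.2800+(1−p*)·0.0000)/1.08=117.4872; Δ=(183.2800−0.0000)/(183.2800−142.2000)=4.4615; B=V−Δ·S=-587.4359
The time-0 hedge costs 117.4872, which is the no-arbitrage price.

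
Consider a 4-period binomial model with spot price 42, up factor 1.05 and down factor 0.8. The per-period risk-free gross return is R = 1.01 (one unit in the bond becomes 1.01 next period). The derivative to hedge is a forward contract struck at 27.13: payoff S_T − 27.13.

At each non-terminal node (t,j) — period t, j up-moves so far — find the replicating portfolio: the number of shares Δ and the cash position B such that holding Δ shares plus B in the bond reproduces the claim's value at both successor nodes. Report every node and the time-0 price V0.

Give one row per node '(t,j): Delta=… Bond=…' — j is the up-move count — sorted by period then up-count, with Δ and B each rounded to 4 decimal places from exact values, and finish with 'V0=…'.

The replicating-portfolio and risk-neutral prices coincide; use p* = (1.01−0.8)/(1.05−0.8) = 0.8400 for the latter.
Terminal values V(4,·): V(4,0)=-9.9268, V(4,1)=-4.5508, V(4,2)=2.5052, V(4,3)=11.7662, V(4,4)=23.9213
  t=3,j=0: stock 21.5040 → up 22.5792 (V=-4.5508), down 17.2032 (V=-9.9268). Price -5.3574; hedge Δ=1.0000, bond B=-26.8614.
  t=3,j=1: stock 28.2240 → up 29.6352 (V=2.5052), down 22.5792 (V=-4.5508). Price 1.3626; hedge Δ=1.0000, bond B=-26.8614.
  t=3,j=2: stock 37.0440 → up 38.8962 (V=11.7662), down 29.6352 (V=2.5052). Price 10.1826; hedge Δ=1.0000, bond B=-26.8614.
  t=3,j=3: stock 48.6203 → up 51.0513 (V=23.9213), down 38.8962 (V=11.7662). Price 21.7589; hedge Δ=1.0000, bond B=-26.8614.
  t=2,j=0: stock 26.8800 → up 28.2240 (V=1.3626), down 21.5040 (V=-5.3574). Price 0.2846; hedge Δ=1.0000, bond B=-26.5954.
  t=2,j=1: stock 35.2800 → up 37.0440 (V=10.1826), down 28.2240 (V=1.3626). Price 8.6846; hedge Δ=1.0000, bond B=-26.5954.
  t=2,j=2: stock 46.3050 → up 48.6202 (V=21.7589), down 37.0440 (V=10.1826). Price 19.7096; hedge Δ=1.0000, bond B=-26.5954.
  t=1,j=0: stock 33.6000 → up 35.2800 (V=8.6846), down 26.8800 (V=0.2846). Price 7.2679; hedge Δ=1.0000, bond B=-26.3321.
  t=1,j=1: stock 44.1000 → up 46.3050 (V=19.7096), down 35.2800 (V=8.6846). Price 17.7679; hedge Δ=1.0000, bond B=-26.3321.
  t=0,j=0: stock 42.0000 → up 44.1000 (V=17.7679), down 33.6000 (V=7.2679). Price 15.9286; hedge Δ=1.0000, bond B=-26.0714.
Check: Δ(0,0)·S0 + B(0,0) = 15.9286 = V0.

(0,0): Delta=1.0000 Bond=-26.0714
(1,0): Delta=1.0000 Bond=-26.3321
(1,1): Delta=1.0000 Bond=-26.3321
(2,0): Delta=1.0000 Bond=-26.5954
(2,1): Delta=1.0000 Bond=-26.5954
(2,2): Delta=1.0000 Bond=-26.5954
(3,0): Delta=1.0000 Bond=-26.8614
(3,1): Delta=1.0000 Bond=-26.8614
(3,2): Delta=1.0000 Bond=-26.8614
(3,3): Delta=1.0000 Bond=-26.8614
V0=15.9286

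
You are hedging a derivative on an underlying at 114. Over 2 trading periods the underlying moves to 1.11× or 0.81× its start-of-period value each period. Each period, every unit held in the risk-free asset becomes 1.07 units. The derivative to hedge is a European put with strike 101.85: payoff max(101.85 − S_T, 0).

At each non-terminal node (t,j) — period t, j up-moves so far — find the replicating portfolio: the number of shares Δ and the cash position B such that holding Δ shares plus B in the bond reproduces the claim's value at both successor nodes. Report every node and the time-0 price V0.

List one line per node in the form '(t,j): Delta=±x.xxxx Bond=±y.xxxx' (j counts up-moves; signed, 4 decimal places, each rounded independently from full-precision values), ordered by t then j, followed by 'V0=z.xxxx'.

(0,0): Delta=-0.0986 Bond=11.6577
(1,0): Delta=-0.9766 Bond=93.5533
(1,1): Delta=0.0000 Bond=0.0000
V0=0.4201

Under the risk-neutral measure, an up-move has probability p* = (R−d)/(u−d) = 0.8667 and values discount at R = 1.07.
Terminal payoffs: V(2,0)=27.0546, V(2,1)=0.0000, V(2,2)=0.0000
Node (1,0) S=92.3400: V=(p*·0.0000+(1−p*)·27.0546)/1.07=3.3713; Δ=(0.0000−27.0546)/(102.4974−74.7954)=-0.9766; B=V−Δ·S=93.5533
Node (1,1) S=126.5400: V=(p*·0.0000+(1−p*)·0.0000)/1.07=0.0000; Δ=(0.0000−0.0000)/(140.4594−102.4974)=0.0000; B=V−Δ·S=0.0000
Node (0,0) S=114.0000: V=(p*·0.0000+(1−p*)·3.3713)/1.07=0.4201; Δ=(0.0000−3.3713)/(126.5400−92.3400)=-0.0986; B=V−Δ·S=11.6577
The time-0 hedge costs 0.4201, which is the no-arbitrage price.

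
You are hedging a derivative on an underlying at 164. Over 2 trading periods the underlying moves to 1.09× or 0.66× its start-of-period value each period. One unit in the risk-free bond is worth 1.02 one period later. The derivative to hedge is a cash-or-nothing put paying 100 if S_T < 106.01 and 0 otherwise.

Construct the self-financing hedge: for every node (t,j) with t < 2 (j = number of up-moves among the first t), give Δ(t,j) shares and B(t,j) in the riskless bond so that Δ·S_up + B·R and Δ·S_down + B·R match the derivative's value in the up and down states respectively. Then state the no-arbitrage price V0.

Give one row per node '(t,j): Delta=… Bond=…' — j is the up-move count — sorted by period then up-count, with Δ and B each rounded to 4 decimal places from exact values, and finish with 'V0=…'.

Risk-neutral probability p* = (R−d)/(u−d) = (1.02−0.66)/(1.09−0.66) = 0.8372.
At expiry t=2: V(2,0)=100.0000, V(2,1)=0.0000, V(2,2)=0.0000
(1,0): S=108.2400. Δ = (V_up−V_dn)/(S_up−S_dn) = (0.0000−100.0000)/(117.9816−71.4384) = -2.1485. V = [p*·0.0000 + (1−p*)·100.0000]/1.02 = 15.9599. B = V − Δ·S = 248.5180.
(1,1): S=178.7600. Δ = (V_up−V_dn)/(S_up−S_dn) = (0.0000−0.0000)/(194.8484−117.9816) = 0.0000. V = [p*·0.0000 + (1−p*)·0.0000]/1.02 = 0.0000. B = V − Δ·S = 0.0000.
(0,0): S=164.0000. Δ = (V_up−V_dn)/(S_up−S_dn) = (0.0000−15.9599)/(178.7600−108.2400) = -0.2263. V = [p*·0.0000 + (1−p*)·15.9599]/1.02 = 2.5472. B = V − Δ·S = 39.6632.
Check: Δ(0,0)·S0 + B(0,0) = 2.5472 = V0.

(0,0): Delta=-0.2263 Bond=39.6632
(1,0): Delta=-2.1485 Bond=248.5180
(1,1): Delta=0.0000 Bond=0.0000
V0=2.5472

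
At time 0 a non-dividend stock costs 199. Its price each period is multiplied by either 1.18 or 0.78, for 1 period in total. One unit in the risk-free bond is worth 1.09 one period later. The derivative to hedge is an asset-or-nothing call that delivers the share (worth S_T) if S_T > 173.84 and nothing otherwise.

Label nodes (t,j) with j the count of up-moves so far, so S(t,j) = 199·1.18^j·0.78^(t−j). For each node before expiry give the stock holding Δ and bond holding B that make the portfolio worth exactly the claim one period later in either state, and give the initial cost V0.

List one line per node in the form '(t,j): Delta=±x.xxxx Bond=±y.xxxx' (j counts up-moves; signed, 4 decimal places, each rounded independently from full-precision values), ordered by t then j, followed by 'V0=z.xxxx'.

(0,0): Delta=2.9500 Bond=-420.0908
V0=166.9592

The replicating-portfolio and risk-neutral prices coincide; use p* = (1.09−0.78)/(1.18−0.78) = 0.7750 for the latter.
Terminal payoffs: V(1,0)=0.0000, V(1,1)=234.8200
  t=0,j=0: stock 199.0000 → up 234.8200 (V=234.8200), down 155.2200 (V=0.0000). Price 166.9592; hedge Δ=2.9500, bond B=-420.0908.
The time-0 hedge costs 166.9592, which is the no-arbitrage price.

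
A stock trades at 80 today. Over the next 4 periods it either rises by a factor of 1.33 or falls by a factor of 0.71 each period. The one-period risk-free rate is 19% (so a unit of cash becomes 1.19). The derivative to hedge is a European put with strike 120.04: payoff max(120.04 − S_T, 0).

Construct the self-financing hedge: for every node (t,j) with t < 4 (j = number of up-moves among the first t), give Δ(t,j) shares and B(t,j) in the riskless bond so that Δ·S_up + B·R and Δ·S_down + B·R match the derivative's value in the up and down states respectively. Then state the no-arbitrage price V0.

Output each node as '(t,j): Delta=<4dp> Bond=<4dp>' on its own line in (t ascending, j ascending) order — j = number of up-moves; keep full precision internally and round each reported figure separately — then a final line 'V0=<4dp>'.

(0,0): Delta=-0.2862 Bond=28.9321
(1,0): Delta=-0.8367 Bond=65.6984
(1,1): Delta=-0.2004 Bond=25.3090
(2,0): Delta=-1.0000 Bond=84.7680
(2,1): Delta=-0.8112 Bond=76.2599
(2,2): Delta=-0.1053 Bond=16.6596
(3,0): Delta=-1.0000 Bond=100.8739
(3,1): Delta=-1.0000 Bond=100.8739
(3,2): Delta=-0.7818 Bond=87.7962
(3,3): Delta=0.0000 Bond=0.0000
V0=6.0400

Since d<R<u, set p* = (R−d)/(u−d) = 0.7742; price each node as the discounted p*-expectation of its children.
Terminal payoffs: V(4,0)=99.7107, V(4,1)=81.9583, V(4,2)=48.7038, V(4,3)=0.0000, V(4,4)=0.0000
  t=3,j=0: stock 28.6329 → up 38.0817 (V=81.9583), down 20.3293 (V=99.7107). Price 72.2411; hedge Δ=-1.0000, bond B=100.8739.
  t=3,j=1: stock 53.6362 → up 71.3362 (V=48.7038), down 38.0817 (V=81.9583). Price 47.2377; hedge Δ=-1.0000, bond B=100.8739.
  t=3,j=2: stock 100.4735 → up 133.6298 (V=0.0000), down 71.3362 (V=48.7038). Price 9.2417; hedge Δ=-0.7818, bond B=87.7962.
  t=3,j=3: stock 188.2110 → up 250.3206 (V=0.0000), down 133.6298 (V=0.0000). Price 0.0000; hedge Δ=0.0000, bond B=0.0000.
  t=2,j=0: stock 40.3280 → up 53.6362 (V=47.2377), down 28.6329 (V=72.2411). Price 44.4400; hedge Δ=-1.0000, bond B=84.7680.
  t=2,j=1: stock 75.5440 → up 100.4735 (V=9.2417), down 53.6362 (V=47.2377). Price 14.9760; hedge Δ=-0.8112, bond B=76.2599.
  t=2,j=2: stock 141.5120 → up 188.2110 (V=0.0000), down 100.4735 (V=9.2417). Price 1.7536; hedge Δ=-0.1053, bond B=16.6596.
  t=1,j=0: stock 56.8000 → up 75.5440 (V=14.9760), down 40.3280 (V=44.4400). Price 18.1758; hedge Δ=-0.8367, bond B=65.6984.
  t=1,j=1: stock 106.4000 → up 141.5120 (V=1.7536), down 75.5440 (V=14.9760). Price 3.9826; hedge Δ=-0.2004, bond B=25.3090.
  t=0,j=0: stock 80.0000 → up 106.4000 (V=3.9826), down 56.8000 (V=18.1758). Price 6.0400; hedge Δ=-0.2862, bond B=28.9321.
The time-0 hedge costs 6.0400, which is the no-arbitrage price.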